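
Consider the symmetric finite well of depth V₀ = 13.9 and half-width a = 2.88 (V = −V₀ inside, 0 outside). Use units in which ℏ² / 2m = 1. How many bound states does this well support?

The dimensionless depth is z₀ = a√(2mV₀)/ℏ = 2.88 × √(13.90) = 10.74.
The even/odd transcendental equations gain one root per π/2 in z₀, giving N = 1 + ⌊2z₀/π⌋ = 1 + ⌊6.836⌋ = 7.

N = 7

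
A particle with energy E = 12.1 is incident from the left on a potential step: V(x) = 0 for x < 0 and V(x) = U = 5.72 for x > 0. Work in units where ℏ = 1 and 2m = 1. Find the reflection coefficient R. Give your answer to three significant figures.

On each side the TISE gives plane waves with k = √(2m(E − V))/ℏ: k₁ = √(2·½·12.1) = 3.479, k₂ = √(2·½·6.38) = 2.526.
Matching ψ and ψ′ at x = 0 gives r = (k₁ − k₂)/(k₁ + k₂), so R = r² = 0.02517 and T = 1 − R = 0.9748.

R = 0.0252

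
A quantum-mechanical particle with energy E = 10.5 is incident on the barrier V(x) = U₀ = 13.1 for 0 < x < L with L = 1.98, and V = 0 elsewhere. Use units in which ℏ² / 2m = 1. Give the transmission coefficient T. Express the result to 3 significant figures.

E < U₀: inside the barrier ψ ∝ e^{±κx} with κ = √(2m(U₀ − E))/ℏ = 1.612.
κL = 3.193, sinh(κL) = 12.16.
The exact tunnelling result is T⁻¹ = 1 + U₀² sinh²(κL) / [4E(U₀ − E)] = 233.2, so T = 0.00429.

T = 0.00429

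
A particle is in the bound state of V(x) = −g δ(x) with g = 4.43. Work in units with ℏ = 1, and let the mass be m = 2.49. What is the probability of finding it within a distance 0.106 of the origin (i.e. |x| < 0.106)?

P = 0.904

The normalised bound state is ψ = √κ e^{−κ|x|} with κ = mg/ℏ² = 11.03.
P(|x| < d) = ∫_{−d}^{d} κ e^{−2κ|x|} dx = 1 − e^{−2κd} = 1 − e^{−2.339} = 0.9035.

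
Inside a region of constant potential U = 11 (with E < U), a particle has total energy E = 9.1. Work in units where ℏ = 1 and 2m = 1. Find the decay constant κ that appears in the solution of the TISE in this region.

Since E < U the TISE in this region is ψ'' = κ²ψ with κ = √(2m(U − E))/ℏ.
κ = √(2 × 0.5 × 1.9) = 1.378.

κ = 1.38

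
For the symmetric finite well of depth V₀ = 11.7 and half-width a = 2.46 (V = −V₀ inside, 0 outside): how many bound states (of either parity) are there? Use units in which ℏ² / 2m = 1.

The dimensionless depth is z₀ = a√(2mV₀)/ℏ = 2.46 × √(11.70) = 8.414.
A new bound state (alternating even/odd) appears each time z₀ passes a multiple of π/2, so N = ⌊2z₀/π⌋ + 1 = ⌊5.357⌋ + 1 = 6.

N = 6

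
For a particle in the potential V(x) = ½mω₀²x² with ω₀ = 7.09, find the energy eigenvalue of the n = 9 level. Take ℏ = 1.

E = 67.4

The oscillator eigenvalues are E_n = ℏω₀(n + ½), so E_9 = 7.09 × 9.5 = 67.36.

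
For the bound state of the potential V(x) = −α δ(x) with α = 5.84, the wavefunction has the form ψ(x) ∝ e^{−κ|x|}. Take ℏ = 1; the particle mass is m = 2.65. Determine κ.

κ = 15.5

Integrate −(ℏ²/2m)ψ'' − αδ(x)ψ = Eψ from −ε to +ε: the ψ'' term gives ψ'(0⁺) − ψ'(0⁻) and the δ term gives −(2mα/ℏ²)ψ(0).
With ψ ∝ e^{−κ|x|} this yields −2κ = −2mα/ℏ², so κ = mα/ℏ² = 15.48.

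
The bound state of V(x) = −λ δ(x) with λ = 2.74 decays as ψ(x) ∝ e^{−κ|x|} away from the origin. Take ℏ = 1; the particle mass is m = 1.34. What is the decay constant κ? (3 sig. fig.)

κ = 3.67

Integrate −(ℏ²/2m)ψ'' − λδ(x)ψ = Eψ from −ε to +ε: the ψ'' term gives ψ'(0⁺) − ψ'(0⁻) and the δ term gives −(2mλ/ℏ²)ψ(0).
With ψ ∝ e^{−κ|x|} this yields −2κ = −2mλ/ℏ², so κ = mλ/ℏ² = 3.672.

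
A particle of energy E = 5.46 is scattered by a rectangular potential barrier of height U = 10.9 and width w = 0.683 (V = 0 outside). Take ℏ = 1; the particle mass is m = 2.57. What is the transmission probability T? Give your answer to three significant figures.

T = 0.00291

Since E < U the interior solution is evanescent with decay constant κ = √(2m(U − E))/ℏ = 5.288.
κw = 3.612, sinh(κw) = 18.50.
Matching ψ, ψ′ at both faces gives T = [1 + U² sinh²(κw) / (4E(U − E))]⁻¹ = 1/343.2 = 0.00291.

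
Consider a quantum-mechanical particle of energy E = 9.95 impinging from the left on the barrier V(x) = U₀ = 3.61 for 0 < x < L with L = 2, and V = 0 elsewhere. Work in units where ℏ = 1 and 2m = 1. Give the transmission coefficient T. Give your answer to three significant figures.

T = 0.956

E > U₀: inside the barrier k₂ = √(2m(E − U₀))/ℏ = 2.518, k₂L = 5.036.
T = [1 + U₀² sin²(k₂L) / (4E(E − U₀))]⁻¹ = 1/1.046 = 0.956.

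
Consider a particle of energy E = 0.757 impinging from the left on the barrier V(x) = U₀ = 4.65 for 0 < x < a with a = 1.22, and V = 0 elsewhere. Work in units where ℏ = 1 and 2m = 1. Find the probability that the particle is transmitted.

T = 0.0177

Since E < U₀ the interior solution is evanescent with decay constant κ = √(2m(U₀ − E))/ℏ = 1.973.
κa = 2.407, sinh(κa) = 5.506.
Matching ψ, ψ′ at both faces gives T = [1 + U₀² sinh²(κa) / (4E(U₀ − E))]⁻¹ = 1/56.61 = 0.0177.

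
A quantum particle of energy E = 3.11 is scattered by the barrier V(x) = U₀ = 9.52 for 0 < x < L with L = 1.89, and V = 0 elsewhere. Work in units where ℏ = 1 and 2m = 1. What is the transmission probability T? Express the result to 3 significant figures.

E < U₀: inside the barrier ψ ∝ e^{±κx} with κ = √(2m(U₀ − E))/ℏ = 2.532.
κL = 4.785, sinh(κL) = 59.85.
Matching ψ, ψ′ at both faces gives T = [1 + U₀² sinh²(κL) / (4E(U₀ − E))]⁻¹ = 1/4073 = 0.000246.

T = 0.000246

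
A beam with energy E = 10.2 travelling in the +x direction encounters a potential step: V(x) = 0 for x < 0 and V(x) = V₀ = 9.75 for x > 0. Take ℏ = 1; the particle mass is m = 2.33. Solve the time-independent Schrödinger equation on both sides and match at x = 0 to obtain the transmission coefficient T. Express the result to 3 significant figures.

T = 0.574

On each side the TISE gives plane waves with k = √(2m(E − V))/ℏ: k₁ = √(2·2.33·10.2) = 6.894, k₂ = √(2·2.33·0.45) = 1.448.
Matching ψ and ψ′ at x = 0 gives r = (k₁ − k₂)/(k₁ + k₂), so R = r² = 0.4262 and T = 1 − R = 0.5738.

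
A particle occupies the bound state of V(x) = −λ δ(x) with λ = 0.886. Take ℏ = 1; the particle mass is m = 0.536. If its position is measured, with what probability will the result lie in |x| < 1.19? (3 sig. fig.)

P = 0.677

The normalised bound state is ψ = √κ e^{−κ|x|} with κ = mλ/ℏ² = 0.4749.
P(|x| < d) = ∫_{−d}^{d} κ e^{−2κ|x|} dx = 1 − e^{−2κd} = 1 − e^{−1.130} = 0.6770.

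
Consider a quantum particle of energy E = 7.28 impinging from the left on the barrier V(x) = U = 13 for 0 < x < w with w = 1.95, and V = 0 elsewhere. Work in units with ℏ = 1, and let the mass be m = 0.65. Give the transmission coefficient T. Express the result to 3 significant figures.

Since E < U the interior solution is evanescent with decay constant κ = √(2m(U − E))/ℏ = 2.727.
κw = 5.317, sinh(κw) = 101.9.
Matching ψ, ψ′ at both faces gives T = [1 + U² sinh²(κw) / (4E(U − E))]⁻¹ = 1/10540 = 0.0000949.

T = 0.0000949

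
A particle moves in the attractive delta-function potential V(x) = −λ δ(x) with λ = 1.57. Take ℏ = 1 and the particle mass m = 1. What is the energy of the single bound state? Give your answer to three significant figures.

E = -1.23

For x ≠ 0 the bound state is ψ ∝ e^{−κ|x|}; integrating the TISE across the delta gives the cusp condition 2κ = 2mλ/ℏ², so κ = 1.570.
Then E = −ℏ²κ²/(2m) = −mλ²/(2ℏ²) = -1.232.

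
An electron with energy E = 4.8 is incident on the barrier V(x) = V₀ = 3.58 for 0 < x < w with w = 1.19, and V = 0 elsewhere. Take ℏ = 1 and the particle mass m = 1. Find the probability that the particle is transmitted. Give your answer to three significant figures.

T = 0.665

E > V₀: inside the barrier k₂ = √(2m(E − V₀))/ℏ = 1.562, k₂w = 1.859.
Matching at both interfaces gives T⁻¹ = 1 + V₀² sin²(k₂w) / [4E(E − V₀)] = 1.503, hence T = 0.665.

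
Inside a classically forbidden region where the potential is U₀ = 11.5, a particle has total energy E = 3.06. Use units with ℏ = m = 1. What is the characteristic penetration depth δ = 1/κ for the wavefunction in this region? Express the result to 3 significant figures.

Since E < U₀ the TISE in this region is ψ'' = κ²ψ with κ = √(2m(U₀ − E))/ℏ.
κ = √(2 × 1 × 8.44) = 4.109. The penetration depth is δ = 1/κ = 0.243.

δ = 0.243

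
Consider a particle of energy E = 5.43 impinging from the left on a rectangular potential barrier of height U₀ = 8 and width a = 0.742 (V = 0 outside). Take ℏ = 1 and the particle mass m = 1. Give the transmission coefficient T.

Since E < U₀ the interior solution is evanescent with decay constant κ = √(2m(U₀ − E))/ℏ = 2.267.
κa = 1.682, sinh(κa) = 2.596.
The exact tunnelling result is T⁻¹ = 1 + U₀² sinh²(κa) / [4E(U₀ − E)] = 8.725, so T = 0.115.

T = 0.115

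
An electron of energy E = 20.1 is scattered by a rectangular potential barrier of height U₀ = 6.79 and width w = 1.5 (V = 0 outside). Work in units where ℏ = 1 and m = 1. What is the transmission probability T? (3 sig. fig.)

T = 0.959

E > U₀: inside the barrier k₂ = √(2m(E − U₀))/ℏ = 5.159, k₂w = 7.739.
T = [1 + U₀² sin²(k₂w) / (4E(E − U₀))]⁻¹ = 1/1.043 = 0.959.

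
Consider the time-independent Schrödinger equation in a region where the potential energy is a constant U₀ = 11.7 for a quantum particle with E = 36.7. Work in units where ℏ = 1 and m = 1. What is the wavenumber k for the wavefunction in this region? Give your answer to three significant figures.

With E > U₀ the solution is oscillatory, ψ ∝ e^{±ikx} with k = √(2m(E − U₀))/ℏ.
k = √(2 × 1 × 25) = 7.071.

k = 7.07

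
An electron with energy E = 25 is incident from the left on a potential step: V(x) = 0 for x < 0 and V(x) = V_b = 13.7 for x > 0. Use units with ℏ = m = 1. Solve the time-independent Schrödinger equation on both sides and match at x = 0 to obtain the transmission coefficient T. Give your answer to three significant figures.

T = 0.962

On each side the TISE gives plane waves with k = √(2m(E − V))/ℏ: k₁ = √(2·1·25) = 7.071, k₂ = √(2·1·11.3) = 4.754.
Continuity of ψ and ψ′ at the step yields the reflection amplitude r = (k₁ − k₂)/(k₁ + k₂) = 0.1960; thus R = |r|² = 0.03840, T = 0.9616.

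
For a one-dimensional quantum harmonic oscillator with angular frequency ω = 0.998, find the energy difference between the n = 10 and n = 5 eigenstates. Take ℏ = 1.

ΔE = 4.99

E_n = ℏω(n + ½), so ΔE = (10 − 5) ℏω = 5 × 0.998 = 4.990.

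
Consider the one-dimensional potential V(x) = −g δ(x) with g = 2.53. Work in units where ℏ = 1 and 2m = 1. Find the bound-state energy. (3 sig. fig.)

The bound state is ψ(x) = √κ e^{−κ|x|}. The derivative jump ψ'(0⁺) − ψ'(0⁻) = −(2mg/ℏ²)ψ(0) fixes κ = mg/ℏ² = 1.265.
Then E = −ℏ²κ²/(2m) = −mg²/(2ℏ²) = -1.600.

E = -1.60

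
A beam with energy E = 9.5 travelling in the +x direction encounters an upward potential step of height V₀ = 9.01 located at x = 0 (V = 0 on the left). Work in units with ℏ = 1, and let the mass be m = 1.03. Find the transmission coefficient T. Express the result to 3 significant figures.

On each side the TISE gives plane waves with k = √(2m(E − V))/ℏ: k₁ = √(2·1.03·9.5) = 4.424, k₂ = √(2·1.03·0.49) = 1.005.
Matching ψ and ψ′ at x = 0 gives r = (k₁ − k₂)/(k₁ + k₂), so R = r² = 0.3967 and T = 1 − R = 0.6033.

T = 0.603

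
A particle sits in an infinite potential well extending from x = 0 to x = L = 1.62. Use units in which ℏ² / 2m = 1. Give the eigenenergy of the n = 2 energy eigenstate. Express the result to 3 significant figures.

E = 15.0

The infinite-well eigenfunctions ψ_n = √(2/L) sin(nπx/L) vanish at both walls, giving E_n = n²π²ℏ²/(2mL²).
E_2 = 2² × π² / (2 × 0.5 × 1.62²) = 15.04.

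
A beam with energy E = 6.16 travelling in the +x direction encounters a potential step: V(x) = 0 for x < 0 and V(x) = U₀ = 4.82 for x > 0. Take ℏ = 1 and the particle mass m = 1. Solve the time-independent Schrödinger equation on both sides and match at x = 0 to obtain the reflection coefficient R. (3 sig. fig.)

R = 0.132

The wavenumbers are k₁ = √(2mE)/ℏ = 3.510 on the left and k₂ = √(2m(E − U₀))/ℏ = 1.637 on the right.
Matching ψ and ψ′ at x = 0 gives r = (k₁ − k₂)/(k₁ + k₂), so R = r² = 0.1324 and T = 1 − R = 0.8676.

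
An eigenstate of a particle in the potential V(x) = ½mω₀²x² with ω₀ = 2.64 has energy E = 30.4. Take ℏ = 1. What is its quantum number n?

n = 11

Invert E_n = (n + ½)ℏω₀: n = E/ℏω₀ − ½ = 11.015, so n = 11.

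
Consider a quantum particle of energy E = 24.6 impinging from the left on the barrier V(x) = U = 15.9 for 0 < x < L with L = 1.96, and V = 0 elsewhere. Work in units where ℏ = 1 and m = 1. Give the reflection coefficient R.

R = 0.210

E > U: inside the barrier k₂ = √(2m(E − U))/ℏ = 4.171, k₂L = 8.176.
T = [1 + U² sin²(k₂L) / (4E(E − U))]⁻¹ = 1/1.266 = 0.790.
R = 1 − T = 0.210.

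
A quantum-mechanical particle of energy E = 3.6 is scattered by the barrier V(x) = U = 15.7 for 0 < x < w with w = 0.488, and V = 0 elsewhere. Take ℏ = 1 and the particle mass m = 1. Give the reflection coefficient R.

R = 0.977

Since E < U the interior solution is evanescent with decay constant κ = √(2m(U − E))/ℏ = 4.919.
κw = 2.401, sinh(κw) = 5.470.
The exact tunnelling result is T⁻¹ = 1 + U² sinh²(κw) / [4E(U − E)] = 43.32, so T = 0.0231.
R = 1 − T = 0.977.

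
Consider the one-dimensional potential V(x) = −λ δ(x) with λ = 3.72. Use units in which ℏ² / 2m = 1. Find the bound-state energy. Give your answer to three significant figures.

The bound state is ψ(x) = √κ e^{−κ|x|}. The derivative jump ψ'(0⁺) − ψ'(0⁻) = −(2mλ/ℏ²)ψ(0) fixes κ = mλ/ℏ² = 1.860.
Then E = −ℏ²κ²/(2m) = −mλ²/(2ℏ²) = -3.460.

E = -3.46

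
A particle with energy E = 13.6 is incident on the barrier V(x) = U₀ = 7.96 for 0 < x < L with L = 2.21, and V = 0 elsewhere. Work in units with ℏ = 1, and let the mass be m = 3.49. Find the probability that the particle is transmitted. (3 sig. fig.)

E > U₀: inside the barrier k₂ = √(2m(E − U₀))/ℏ = 6.274, k₂L = 13.87.
Matching at both interfaces gives T⁻¹ = 1 + U₀² sin²(k₂L) / [4E(E − U₀)] = 1.192, hence T = 0.839.

T = 0.839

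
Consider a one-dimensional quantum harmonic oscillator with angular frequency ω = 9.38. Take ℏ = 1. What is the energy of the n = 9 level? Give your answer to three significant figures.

Using E_n = (n + ½)ℏω: E_9 = 9.5 × 9.38 = 89.11.

E = 89.1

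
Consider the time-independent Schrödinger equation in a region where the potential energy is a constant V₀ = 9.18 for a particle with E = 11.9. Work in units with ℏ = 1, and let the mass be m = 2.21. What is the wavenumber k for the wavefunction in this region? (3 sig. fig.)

With E > V₀ the solution is oscillatory, ψ ∝ e^{±ikx} with k = √(2m(E − V₀))/ℏ.
k = √(2 × 2.21 × 2.72) = 3.467.

k = 3.47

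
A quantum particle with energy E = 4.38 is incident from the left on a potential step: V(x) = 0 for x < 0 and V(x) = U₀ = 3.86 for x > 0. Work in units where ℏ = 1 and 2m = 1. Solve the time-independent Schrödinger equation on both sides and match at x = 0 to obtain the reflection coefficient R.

R = 0.238

The wavenumbers are k₁ = √(2mE)/ℏ = 2.093 on the left and k₂ = √(2m(E − U₀))/ℏ = 0.7211 on the right.
Matching ψ and ψ′ at x = 0 gives r = (k₁ − k₂)/(k₁ + k₂), so R = r² = 0.2376 and T = 1 − R = 0.7624.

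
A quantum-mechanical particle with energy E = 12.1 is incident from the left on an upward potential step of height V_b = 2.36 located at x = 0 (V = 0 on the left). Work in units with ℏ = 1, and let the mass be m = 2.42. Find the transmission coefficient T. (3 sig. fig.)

T = 0.997

On each side the TISE gives plane waves with k = √(2m(E − V))/ℏ: k₁ = √(2·2.42·12.1) = 7.653, k₂ = √(2·2.42·9.74) = 6.866.
Continuity of ψ and ψ′ at the step yields the reflection amplitude r = (k₁ − k₂)/(k₁ + k₂) = 0.05419; thus R = |r|² = 0.002936, T = 0.9971.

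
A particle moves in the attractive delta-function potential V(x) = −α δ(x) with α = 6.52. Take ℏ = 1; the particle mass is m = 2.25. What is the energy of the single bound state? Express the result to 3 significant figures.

For x ≠ 0 the bound state is ψ ∝ e^{−κ|x|}; integrating the TISE across the delta gives the cusp condition 2κ = 2mα/ℏ², so κ = 14.67.
Then E = −ℏ²κ²/(2m) = −mα²/(2ℏ²) = -47.82.

E = -47.8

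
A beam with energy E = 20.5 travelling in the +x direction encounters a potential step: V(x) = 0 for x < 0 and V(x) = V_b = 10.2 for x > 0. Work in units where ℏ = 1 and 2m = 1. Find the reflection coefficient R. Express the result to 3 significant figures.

On each side the TISE gives plane waves with k = √(2m(E − V))/ℏ: k₁ = √(2·½·20.5) = 4.528, k₂ = √(2·½·10.3) = 3.209.
Continuity of ψ and ψ′ at the step yields the reflection amplitude r = (k₁ − k₂)/(k₁ + k₂) = 0.1704; thus R = |r|² = 0.02903, T = 0.9710.

R = 0.0290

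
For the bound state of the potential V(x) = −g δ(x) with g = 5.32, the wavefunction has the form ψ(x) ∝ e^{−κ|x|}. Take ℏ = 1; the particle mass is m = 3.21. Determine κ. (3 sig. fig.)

κ = 17.1

Integrating the TISE across x = 0 gives the cusp condition ψ'(0⁺) − ψ'(0⁻) = −(2mg/ℏ²)ψ(0).
With ψ ∝ e^{−κ|x|} this yields −2κ = −2mg/ℏ², so κ = mg/ℏ² = 17.08.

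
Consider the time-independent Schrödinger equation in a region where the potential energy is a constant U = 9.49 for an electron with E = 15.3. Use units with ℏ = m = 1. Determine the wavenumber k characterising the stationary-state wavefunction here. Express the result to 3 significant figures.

k = 3.41

With E > U the solution is oscillatory, ψ ∝ e^{±ikx} with k = √(2m(E − U))/ℏ.
k = √(2 × 1 × 5.81) = 3.409.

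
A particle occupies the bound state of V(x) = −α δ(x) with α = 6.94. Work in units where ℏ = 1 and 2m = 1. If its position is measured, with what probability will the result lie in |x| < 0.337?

The normalised bound state is ψ = √κ e^{−κ|x|} with κ = mα/ℏ² = 3.470.
P(|x| < d) = ∫_{−d}^{d} κ e^{−2κ|x|} dx = 1 − e^{−2κd} = 1 − e^{−2.339} = 0.9036.

P = 0.904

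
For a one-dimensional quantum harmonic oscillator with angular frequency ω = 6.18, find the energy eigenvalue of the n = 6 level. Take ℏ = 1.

The oscillator eigenvalues are E_n = ℏω(n + ½), so E_6 = 6.18 × 6.5 = 40.17.

E = 40.2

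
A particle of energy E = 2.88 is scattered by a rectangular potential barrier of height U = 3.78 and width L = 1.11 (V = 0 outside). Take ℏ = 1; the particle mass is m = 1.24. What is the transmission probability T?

Since E < U the interior solution is evanescent with decay constant κ = √(2m(U − E))/ℏ = 1.494.
κL = 1.658, sinh(κL) = 2.530.
The exact tunnelling result is T⁻¹ = 1 + U² sinh²(κL) / [4E(U − E)] = 9.821, so T = 0.102.

T = 0.102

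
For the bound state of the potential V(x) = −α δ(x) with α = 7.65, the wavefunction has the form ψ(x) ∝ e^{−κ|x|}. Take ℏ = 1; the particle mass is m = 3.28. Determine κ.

κ = 25.1

Integrate −(ℏ²/2m)ψ'' − αδ(x)ψ = Eψ from −ε to +ε: the ψ'' term gives ψ'(0⁺) − ψ'(0⁻) and the δ term gives −(2mα/ℏ²)ψ(0).
With ψ ∝ e^{−κ|x|} this yields −2κ = −2mα/ℏ², so κ = mα/ℏ² = 25.09.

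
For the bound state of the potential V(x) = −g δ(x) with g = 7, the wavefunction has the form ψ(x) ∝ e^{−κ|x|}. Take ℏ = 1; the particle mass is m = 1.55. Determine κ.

Integrating the TISE across x = 0 gives the cusp condition ψ'(0⁺) − ψ'(0⁻) = −(2mg/ℏ²)ψ(0).
With ψ ∝ e^{−κ|x|} this yields −2κ = −2mg/ℏ², so κ = mg/ℏ² = 10.85.

κ = 10.9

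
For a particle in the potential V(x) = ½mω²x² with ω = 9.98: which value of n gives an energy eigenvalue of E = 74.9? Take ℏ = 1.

Invert E_n = (n + ½)ℏω: n = E/ℏω − ½ = 7.005, so n = 7.

n = 7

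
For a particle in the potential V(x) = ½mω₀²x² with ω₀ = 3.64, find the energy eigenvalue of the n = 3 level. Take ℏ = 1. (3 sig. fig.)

E = 12.7

Using E_n = (n + ½)ℏω₀: E_3 = 3.5 × 3.64 = 12.74.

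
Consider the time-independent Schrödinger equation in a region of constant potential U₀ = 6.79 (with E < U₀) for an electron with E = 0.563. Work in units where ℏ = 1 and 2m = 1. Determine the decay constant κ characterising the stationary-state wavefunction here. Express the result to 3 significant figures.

κ = 2.50

Since E < U₀ the TISE in this region is ψ'' = κ²ψ with κ = √(2m(U₀ − E))/ℏ.
κ = √(2 × 0.5 × 6.227) = 2.495.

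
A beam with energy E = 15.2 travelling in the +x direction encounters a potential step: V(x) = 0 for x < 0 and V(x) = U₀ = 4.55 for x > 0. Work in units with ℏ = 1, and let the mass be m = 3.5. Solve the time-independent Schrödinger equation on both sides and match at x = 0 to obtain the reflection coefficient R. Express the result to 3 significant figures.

The wavenumbers are k₁ = √(2mE)/ℏ = 10.32 on the left and k₂ = √(2m(E − U₀))/ℏ = 8.634 on the right.
Matching ψ and ψ′ at x = 0 gives r = (k₁ − k₂)/(k₁ + k₂), so R = r² = 0.007868 and T = 1 − R = 0.9921.

R = 0.00787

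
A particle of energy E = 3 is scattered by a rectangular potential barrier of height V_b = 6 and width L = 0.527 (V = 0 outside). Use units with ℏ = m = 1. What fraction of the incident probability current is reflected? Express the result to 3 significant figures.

E < V_b: inside the barrier ψ ∝ e^{±κx} with κ = √(2m(V_b − E))/ℏ = 2.449.
κL = 1.291, sinh(κL) = 1.680.
Matching ψ, ψ′ at both faces gives T = [1 + V_b² sinh²(κL) / (4E(V_b − E))]⁻¹ = 1/3.824 = 0.262.
R = 1 − T = 0.738.

R = 0.738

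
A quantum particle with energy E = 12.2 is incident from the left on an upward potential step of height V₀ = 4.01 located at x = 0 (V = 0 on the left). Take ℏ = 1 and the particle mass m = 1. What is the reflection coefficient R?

The wavenumbers are k₁ = √(2mE)/ℏ = 4.940 on the left and k₂ = √(2m(E − V₀))/ℏ = 4.047 on the right.
Matching ψ and ψ′ at x = 0 gives r = (k₁ − k₂)/(k₁ + k₂), so R = r² = 0.009861 and T = 1 − R = 0.9901.

R = 0.00986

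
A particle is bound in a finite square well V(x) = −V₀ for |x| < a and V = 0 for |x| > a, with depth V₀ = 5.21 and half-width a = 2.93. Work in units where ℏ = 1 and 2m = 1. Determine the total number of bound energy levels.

The dimensionless depth is z₀ = a√(2mV₀)/ℏ = 2.93 × √(5.210) = 6.688.
A new bound state (alternating even/odd) appears each time z₀ passes a multiple of π/2, so N = ⌊2z₀/π⌋ + 1 = ⌊4.258⌋ + 1 = 5.

N = 5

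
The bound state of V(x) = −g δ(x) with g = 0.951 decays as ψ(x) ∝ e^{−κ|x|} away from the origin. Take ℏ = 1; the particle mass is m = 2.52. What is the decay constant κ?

Integrating the TISE across x = 0 gives the cusp condition ψ'(0⁺) − ψ'(0⁻) = −(2mg/ℏ²)ψ(0).
With ψ ∝ e^{−κ|x|} this yields −2κ = −2mg/ℏ², so κ = mg/ℏ² = 2.397.

κ = 2.40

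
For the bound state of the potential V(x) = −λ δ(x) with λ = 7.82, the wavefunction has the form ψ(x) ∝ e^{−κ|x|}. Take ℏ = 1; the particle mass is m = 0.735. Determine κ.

Integrate −(ℏ²/2m)ψ'' − λδ(x)ψ = Eψ from −ε to +ε: the ψ'' term gives ψ'(0⁺) − ψ'(0⁻) and the δ term gives −(2mλ/ℏ²)ψ(0).
With ψ ∝ e^{−κ|x|} this yields −2κ = −2mλ/ℏ², so κ = mλ/ℏ² = 5.748.

κ = 5.75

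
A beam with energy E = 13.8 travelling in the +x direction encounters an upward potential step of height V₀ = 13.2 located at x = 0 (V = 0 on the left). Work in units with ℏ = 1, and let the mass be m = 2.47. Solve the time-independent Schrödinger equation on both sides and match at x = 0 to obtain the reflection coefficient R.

The wavenumbers are k₁ = √(2mE)/ℏ = 8.257 on the left and k₂ = √(2m(E − V₀))/ℏ = 1.722 on the right.
Matching ψ and ψ′ at x = 0 gives r = (k₁ − k₂)/(k₁ + k₂), so R = r² = 0.4289 and T = 1 − R = 0.5711.

R = 0.429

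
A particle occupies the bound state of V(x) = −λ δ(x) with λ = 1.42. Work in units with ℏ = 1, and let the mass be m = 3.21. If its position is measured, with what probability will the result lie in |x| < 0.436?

The normalised bound state is ψ = √κ e^{−κ|x|} with κ = mλ/ℏ² = 4.558.
P(|x| < d) = ∫_{−d}^{d} κ e^{−2κ|x|} dx = 1 − e^{−2κd} = 1 − e^{−3.975} = 0.9812.

P = 0.981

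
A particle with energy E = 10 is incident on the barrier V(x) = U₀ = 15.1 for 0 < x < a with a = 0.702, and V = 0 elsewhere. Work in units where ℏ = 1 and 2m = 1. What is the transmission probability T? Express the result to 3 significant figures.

T = 0.141

E < U₀: inside the barrier ψ ∝ e^{±κx} with κ = √(2m(U₀ − E))/ℏ = 2.258.
κa = 1.585, sinh(κa) = 2.338.
Matching ψ, ψ′ at both faces gives T = [1 + U₀² sinh²(κa) / (4E(U₀ − E))]⁻¹ = 1/7.110 = 0.141.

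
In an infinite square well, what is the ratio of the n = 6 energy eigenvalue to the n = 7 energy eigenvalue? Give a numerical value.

0.734694

Since E_n ∝ n², the ratio is (6/7)² = 0.734694.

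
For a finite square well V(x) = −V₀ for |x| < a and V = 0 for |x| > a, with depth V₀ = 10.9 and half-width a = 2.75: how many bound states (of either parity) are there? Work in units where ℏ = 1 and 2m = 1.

N = 6

The dimensionless depth is z₀ = a√(2mV₀)/ℏ = 2.75 × √(10.90) = 9.079.
The even/odd transcendental equations gain one root per π/2 in z₀, giving N = 1 + ⌊2z₀/π⌋ = 1 + ⌊5.780⌋ = 6.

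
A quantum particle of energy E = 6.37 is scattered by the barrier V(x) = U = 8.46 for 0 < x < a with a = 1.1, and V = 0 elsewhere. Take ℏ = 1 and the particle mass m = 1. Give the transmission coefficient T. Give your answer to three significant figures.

T = 0.0328

E < U: inside the barrier ψ ∝ e^{±κx} with κ = √(2m(U − E))/ℏ = 2.045.
κa = 2.249, sinh(κa) = 4.686.
The exact tunnelling result is T⁻¹ = 1 + U² sinh²(κa) / [4E(U − E)] = 30.51, so T = 0.0328.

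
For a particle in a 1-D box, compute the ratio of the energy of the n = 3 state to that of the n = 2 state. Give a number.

Since E_n ∝ n², the ratio is (3/2)² = 2.25.

2.25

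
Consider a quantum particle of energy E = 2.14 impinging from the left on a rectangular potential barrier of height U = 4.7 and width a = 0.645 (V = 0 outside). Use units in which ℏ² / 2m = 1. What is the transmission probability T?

E < U: inside the barrier ψ ∝ e^{±κx} with κ = √(2m(U − E))/ℏ = 1.600.
κa = 1.032, sinh(κa) = 1.225.
The exact tunnelling result is T⁻¹ = 1 + U² sinh²(κa) / [4E(U − E)] = 2.513, so T = 0.398.

T = 0.398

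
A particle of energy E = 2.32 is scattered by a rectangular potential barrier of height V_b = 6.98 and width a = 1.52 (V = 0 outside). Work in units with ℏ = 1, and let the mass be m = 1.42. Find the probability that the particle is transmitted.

T = 0.0000559

Since E < V_b the interior solution is evanescent with decay constant κ = √(2m(V_b − E))/ℏ = 3.638.
κa = 5.530, sinh(κa) = 126.0.
Matching ψ, ψ′ at both faces gives T = [1 + V_b² sinh²(κa) / (4E(V_b − E))]⁻¹ = 1/17890 = 0.0000559.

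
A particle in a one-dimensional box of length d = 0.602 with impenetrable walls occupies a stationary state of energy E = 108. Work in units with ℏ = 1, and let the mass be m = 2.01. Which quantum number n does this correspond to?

For an infinite well E_n = n²π²ℏ²/(2md²), so n = (d/πℏ)√(2mE).
n = (0.602/π) × √(2 × 2.01 × 108) = 3.993 → n = 4.

n = 4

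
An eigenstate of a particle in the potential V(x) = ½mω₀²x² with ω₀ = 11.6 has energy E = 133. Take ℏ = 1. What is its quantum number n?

Invert E_n = (n + ½)ℏω₀: n = E/ℏω₀ − ½ = 10.966, so n = 11.

n = 11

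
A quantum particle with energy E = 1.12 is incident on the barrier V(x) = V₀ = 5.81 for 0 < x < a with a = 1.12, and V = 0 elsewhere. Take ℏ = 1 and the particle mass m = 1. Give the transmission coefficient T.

E < V₀: inside the barrier ψ ∝ e^{±κx} with κ = √(2m(V₀ − E))/ℏ = 3.063.
κa = 3.430, sinh(κa) = 15.43.
The exact tunnelling result is T⁻¹ = 1 + V₀² sinh²(κa) / [4E(V₀ − E)] = 383.3, so T = 0.00261.

T = 0.00261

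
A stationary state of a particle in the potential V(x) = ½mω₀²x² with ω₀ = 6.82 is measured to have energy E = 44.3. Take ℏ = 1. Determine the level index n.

Invert E_n = (n + ½)ℏω₀: n = E/ℏω₀ − ½ = 5.996, so n = 6.

n = 6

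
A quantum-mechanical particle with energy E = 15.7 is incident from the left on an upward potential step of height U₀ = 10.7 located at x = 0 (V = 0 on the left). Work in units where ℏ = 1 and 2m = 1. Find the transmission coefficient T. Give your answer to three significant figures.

The wavenumbers are k₁ = √(2mE)/ℏ = 3.962 on the left and k₂ = √(2m(E − U₀))/ℏ = 2.236 on the right.
Continuity of ψ and ψ′ at the step yields the reflection amplitude r = (k₁ − k₂)/(k₁ + k₂) = 0.2785; thus R = |r|² = 0.07756, T = 0.9224.

T = 0.922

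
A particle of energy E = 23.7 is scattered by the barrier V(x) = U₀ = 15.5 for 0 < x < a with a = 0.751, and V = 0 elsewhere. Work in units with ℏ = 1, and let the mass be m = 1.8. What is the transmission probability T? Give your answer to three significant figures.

T = 0.833

E > U₀: inside the barrier k₂ = √(2m(E − U₀))/ℏ = 5.433, k₂a = 4.080.
T = [1 + U₀² sin²(k₂a) / (4E(E − U₀))]⁻¹ = 1/1.201 = 0.833.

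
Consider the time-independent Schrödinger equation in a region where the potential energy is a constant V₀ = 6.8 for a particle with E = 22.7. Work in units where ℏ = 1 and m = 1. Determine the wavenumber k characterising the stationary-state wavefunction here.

With E > V₀ the solution is oscillatory, ψ ∝ e^{±ikx} with k = √(2m(E − V₀))/ℏ.
k = √(2 × 1 × 15.9) = 5.639.

k = 5.64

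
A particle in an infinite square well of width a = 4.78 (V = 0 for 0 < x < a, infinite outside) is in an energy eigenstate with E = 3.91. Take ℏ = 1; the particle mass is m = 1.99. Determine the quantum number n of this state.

n = 6

From E_n = n²π²ℏ²/(2ma²) invert to n = √(2ma²E)/(πℏ).
n = (4.78/π) × √(2 × 1.99 × 3.91) = 6.002 → n = 6.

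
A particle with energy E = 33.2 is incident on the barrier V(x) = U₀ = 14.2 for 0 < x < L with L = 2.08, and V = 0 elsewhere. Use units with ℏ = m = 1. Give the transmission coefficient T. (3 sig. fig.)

Above the barrier the interior wavenumber is k₂ = √(2m(E − U₀))/ℏ = 6.164, giving phase k₂L = 12.82.
Matching at both interfaces gives T⁻¹ = 1 + U₀² sin²(k₂L) / [4E(E − U₀)] = 1.005, hence T = 0.995.

T = 0.995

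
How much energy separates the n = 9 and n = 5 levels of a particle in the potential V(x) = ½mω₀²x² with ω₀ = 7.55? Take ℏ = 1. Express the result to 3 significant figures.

E_n = ℏω₀(n + ½), so ΔE = (9 − 5) ℏω₀ = 4 × 7.55 = 30.20.

ΔE = 30.2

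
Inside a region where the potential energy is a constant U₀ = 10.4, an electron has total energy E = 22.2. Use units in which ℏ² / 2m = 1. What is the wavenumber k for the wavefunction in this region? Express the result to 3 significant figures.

With E > U₀ the solution is oscillatory, ψ ∝ e^{±ikx} with k = √(2m(E − U₀))/ℏ.
k = √(2 × 0.5 × 11.8) = 3.435.

k = 3.44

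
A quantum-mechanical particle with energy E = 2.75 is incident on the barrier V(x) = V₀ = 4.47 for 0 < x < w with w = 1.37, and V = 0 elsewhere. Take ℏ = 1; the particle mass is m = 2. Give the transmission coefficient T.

T = 0.00286

Since E < V₀ the interior solution is evanescent with decay constant κ = √(2m(V₀ − E))/ℏ = 2.623.
κw = 3.593, sinh(κw) = 18.17.
Matching ψ, ψ′ at both faces gives T = [1 + V₀² sinh²(κw) / (4E(V₀ − E))]⁻¹ = 1/349.5 = 0.00286.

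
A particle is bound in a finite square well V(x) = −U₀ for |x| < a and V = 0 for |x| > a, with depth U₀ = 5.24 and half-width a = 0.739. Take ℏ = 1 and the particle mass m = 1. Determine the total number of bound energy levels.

The dimensionless depth is z₀ = a√(2mU₀)/ℏ = 0.739 × √(10.48) = 2.392.
The even/odd transcendental equations gain one root per π/2 in z₀, giving N = 1 + ⌊2z₀/π⌋ = 1 + ⌊1.523⌋ = 2.

N = 2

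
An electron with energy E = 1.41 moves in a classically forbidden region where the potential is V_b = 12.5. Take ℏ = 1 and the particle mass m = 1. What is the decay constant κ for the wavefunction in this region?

κ = 4.71

Since E < V_b the TISE in this region is ψ'' = κ²ψ with κ = √(2m(V_b − E))/ℏ.
κ = √(2 × 1 × 11.09) = 4.710.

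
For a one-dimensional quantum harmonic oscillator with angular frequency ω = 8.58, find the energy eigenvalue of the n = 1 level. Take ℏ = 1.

The oscillator eigenvalues are E_n = ℏω(n + ½), so E_1 = 8.58 × 1.5 = 12.87.

E = 12.9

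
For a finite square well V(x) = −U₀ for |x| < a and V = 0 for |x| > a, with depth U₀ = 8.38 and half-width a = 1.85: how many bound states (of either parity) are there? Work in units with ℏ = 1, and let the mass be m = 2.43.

Define the well-strength parameter z₀ = (a/ℏ)√(2mU₀) = 1.85 × √(2·2.43·8.38) = 11.81.
A new bound state (alternating even/odd) appears each time z₀ passes a multiple of π/2, so N = ⌊2z₀/π⌋ + 1 = ⌊7.516⌋ + 1 = 8.

N = 8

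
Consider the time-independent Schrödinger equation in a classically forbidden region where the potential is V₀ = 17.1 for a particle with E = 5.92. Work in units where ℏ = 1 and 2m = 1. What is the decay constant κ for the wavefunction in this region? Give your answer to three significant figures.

κ = 3.34

Since E < V₀ the TISE in this region is ψ'' = κ²ψ with κ = √(2m(V₀ − E))/ℏ.
κ = √(2 × 0.5 × 11.18) = 3.344.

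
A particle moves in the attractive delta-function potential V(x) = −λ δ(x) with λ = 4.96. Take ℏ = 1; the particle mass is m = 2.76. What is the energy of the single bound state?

E = -34.0

The bound state is ψ(x) = √κ e^{−κ|x|}. The derivative jump ψ'(0⁺) − ψ'(0⁻) = −(2mλ/ℏ²)ψ(0) fixes κ = mλ/ℏ² = 13.69.
Then E = −ℏ²κ²/(2m) = −mλ²/(2ℏ²) = -33.95.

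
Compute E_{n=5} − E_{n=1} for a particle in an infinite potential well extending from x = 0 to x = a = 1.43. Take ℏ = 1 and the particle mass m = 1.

E_n = n²π²ℏ²/(2ma²), so ΔE = (5² − 1²) π²ℏ²/(2ma²).
ΔE = 24 × π² / (2 × 1 × 1.43²) = 57.92.

ΔE = 57.9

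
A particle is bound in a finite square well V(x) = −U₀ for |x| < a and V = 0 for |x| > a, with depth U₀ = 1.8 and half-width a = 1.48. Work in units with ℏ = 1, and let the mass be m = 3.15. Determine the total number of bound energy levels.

Define the well-strength parameter z₀ = (a/ℏ)√(2mU₀) = 1.48 × √(2·3.15·1.8) = 4.984.
The even/odd transcendental equations gain one root per π/2 in z₀, giving N = 1 + ⌊2z₀/π⌋ = 1 + ⌊3.173⌋ = 4.

N = 4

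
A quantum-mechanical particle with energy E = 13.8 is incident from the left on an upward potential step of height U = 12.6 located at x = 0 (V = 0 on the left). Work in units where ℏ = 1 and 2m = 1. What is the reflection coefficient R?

The wavenumbers are k₁ = √(2mE)/ℏ = 3.715 on the left and k₂ = √(2m(E − U))/ℏ = 1.095 on the right.
Continuity of ψ and ψ′ at the step yields the reflection amplitude r = (k₁ − k₂)/(k₁ + k₂) = 0.5445; thus R = |r|² = 0.2965, T = 0.7035.

R = 0.297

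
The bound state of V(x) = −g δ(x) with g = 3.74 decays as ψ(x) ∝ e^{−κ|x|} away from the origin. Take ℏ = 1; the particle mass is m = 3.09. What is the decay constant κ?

Integrate −(ℏ²/2m)ψ'' − gδ(x)ψ = Eψ from −ε to +ε: the ψ'' term gives ψ'(0⁺) − ψ'(0⁻) and the δ term gives −(2mg/ℏ²)ψ(0).
With ψ ∝ e^{−κ|x|} this yields −2κ = −2mg/ℏ², so κ = mg/ℏ² = 11.56.

κ = 11.6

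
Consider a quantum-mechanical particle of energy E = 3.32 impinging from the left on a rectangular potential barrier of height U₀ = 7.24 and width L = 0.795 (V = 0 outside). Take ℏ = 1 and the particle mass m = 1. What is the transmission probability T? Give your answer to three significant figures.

E < U₀: inside the barrier ψ ∝ e^{±κx} with κ = √(2m(U₀ − E))/ℏ = 2.800.
κL = 2.226, sinh(κL) = 4.577.
Matching ψ, ψ′ at both faces gives T = [1 + U₀² sinh²(κL) / (4E(U₀ − E))]⁻¹ = 1/22.10 = 0.0453.

T = 0.0453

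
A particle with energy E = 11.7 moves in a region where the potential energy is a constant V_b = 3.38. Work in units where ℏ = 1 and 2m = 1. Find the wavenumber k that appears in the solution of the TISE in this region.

With E > V_b the solution is oscillatory, ψ ∝ e^{±ikx} with k = √(2m(E − V_b))/ℏ.
k = √(2 × 0.5 × 8.32) = 2.884.

k = 2.88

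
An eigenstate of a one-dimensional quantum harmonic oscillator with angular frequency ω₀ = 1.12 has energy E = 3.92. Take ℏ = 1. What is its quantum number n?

n = 3

Invert E_n = (n + ½)ℏω₀: n = E/ℏω₀ − ½ = 3.000, so n = 3.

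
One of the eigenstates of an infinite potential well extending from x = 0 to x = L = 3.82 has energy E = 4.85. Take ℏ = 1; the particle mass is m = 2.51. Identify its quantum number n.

n = 6

For an infinite well E_n = n²π²ℏ²/(2mL²), so n = (L/πℏ)√(2mE).
n = (3.82/π) × √(2 × 2.51 × 4.85) = 6.000 → n = 6.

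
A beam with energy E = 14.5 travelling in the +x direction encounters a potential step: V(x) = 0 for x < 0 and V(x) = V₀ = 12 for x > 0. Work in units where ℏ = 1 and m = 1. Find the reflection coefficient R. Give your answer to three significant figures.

On each side the TISE gives plane waves with k = √(2m(E − V))/ℏ: k₁ = √(2·1·14.5) = 5.385, k₂ = √(2·1·2.5) = 2.236.
Continuity of ψ and ψ′ at the step yields the reflection amplitude r = (k₁ − k₂)/(k₁ + k₂) = 0.4132; thus R = |r|² = 0.1707, T = 0.8293.

R = 0.171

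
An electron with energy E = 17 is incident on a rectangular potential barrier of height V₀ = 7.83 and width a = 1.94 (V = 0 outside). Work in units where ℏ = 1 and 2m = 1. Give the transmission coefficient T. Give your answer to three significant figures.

T = 0.985

E > V₀: inside the barrier k₂ = √(2m(E − V₀))/ℏ = 3.028, k₂a = 5.875.
T = [1 + V₀² sin²(k₂a) / (4E(E − V₀))]⁻¹ = 1/1.016 = 0.985.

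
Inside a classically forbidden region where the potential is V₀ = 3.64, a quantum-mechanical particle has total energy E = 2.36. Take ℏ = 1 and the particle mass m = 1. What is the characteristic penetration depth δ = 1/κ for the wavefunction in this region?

Since E < V₀ the TISE in this region is ψ'' = κ²ψ with κ = √(2m(V₀ − E))/ℏ.
κ = √(2 × 1 × 1.28) = 1.600. The penetration depth is δ = 1/κ = 0.625.

δ = 0.625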